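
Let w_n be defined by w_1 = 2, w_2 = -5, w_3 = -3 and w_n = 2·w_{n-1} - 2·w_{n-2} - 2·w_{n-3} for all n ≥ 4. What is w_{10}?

Applying the relation repeatedly:
w_4 = 0, w_5 = 16, w_6 = 38, w_7 = 44, w_8 = -20, w_9 = -204, w_{10} = -456.

-456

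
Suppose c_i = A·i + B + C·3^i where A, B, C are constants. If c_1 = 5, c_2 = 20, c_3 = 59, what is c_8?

13142

The three given values yield: A + B + 3C = 5; 2A + B + 9C = 20; 3A + B + 27C = 59.
Subtracting the first from the second: A + 6C = 15.
Subtracting the second from the third: A + 18C = 39.
Solving: C = 2, A = 3, then B = -4.
Therefore c_8 = 24 + (-4) + 2·6561 = 13142.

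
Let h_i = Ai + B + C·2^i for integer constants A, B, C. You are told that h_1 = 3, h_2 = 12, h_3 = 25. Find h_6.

The three given values yield: A + B + 2C = 3; 2A + B + 4C = 12; 3A + B + 8C = 25.
Subtracting the first from the second: A + 2C = 9.
Subtracting the second from the third: A + 4C = 13.
Solving: C = 2, A = 5, then B = -6.
So h_i = 5·i + (-6) + 2·2^i; at i=6 this is 152.

152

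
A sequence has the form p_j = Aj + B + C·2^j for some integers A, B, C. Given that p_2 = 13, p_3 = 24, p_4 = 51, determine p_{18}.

1048493

The three given values yield: 2A + B + 4C = 13; 3A + B + 8C = 24; 4A + B + 16C = 51.
Subtracting the first from the second: A + 4C = 11.
Subtracting the second from the third: A + 8C = 27.
Solving: C = 4, A = -5, then B = 7.
So p_j = -5·j + 7 + 4·2^j; at j=18 this is 1048493.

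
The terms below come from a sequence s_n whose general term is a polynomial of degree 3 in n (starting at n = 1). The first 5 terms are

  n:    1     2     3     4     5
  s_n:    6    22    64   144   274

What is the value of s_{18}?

11974

1st diffs: 16, 42, 80, 130.
2nd diffs: 26, 38, 50.
3rd diffs: 12, 12 (constant).
Newton forward-difference form: s_n = 6 + 16·C(n-1,1) + 26·C(n-1,2) + 12·C(n-1,3).
At n = 18: n-1 = 17, so s_{18} = 6 + 272 + 3536 + 8160 = 11974.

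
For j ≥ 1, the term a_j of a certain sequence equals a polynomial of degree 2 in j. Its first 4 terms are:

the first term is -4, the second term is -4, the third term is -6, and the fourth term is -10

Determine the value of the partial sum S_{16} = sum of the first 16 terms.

-1184

1st diffs: 0, -2, -4.
2nd diffs: -2, -2 (constant).
So a_j = -j^2 + 3j - 6.
Continuing: …, -16, -24, -34, -46, …, a_{16} = -214.
Summing j = 1..16 (16 terms) gives -1184.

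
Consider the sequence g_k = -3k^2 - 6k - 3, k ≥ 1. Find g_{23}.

g_{23} = -3·23^2 - 6·23 - 3 = -1728.

-1728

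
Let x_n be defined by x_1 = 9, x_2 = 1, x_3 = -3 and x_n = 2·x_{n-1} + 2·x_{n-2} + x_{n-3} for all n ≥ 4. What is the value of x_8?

Step forward from the initial values:
x_4 = 5, x_5 = 5, x_6 = 17, x_7 = 49, x_8 = 137.

137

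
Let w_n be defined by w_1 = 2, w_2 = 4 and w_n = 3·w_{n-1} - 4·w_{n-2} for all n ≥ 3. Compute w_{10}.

Applying the relation repeatedly:
w_3 = 4  w_4 = -4  w_5 = -28  w_6 = -68  w_7 = -92  w_8 = -4  w_9 = 356  w_{10} = 1084.

1084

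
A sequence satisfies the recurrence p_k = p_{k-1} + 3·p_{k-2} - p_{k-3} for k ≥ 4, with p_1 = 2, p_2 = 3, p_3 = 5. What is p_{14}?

p_4 = 12; p_5 = 24; p_6 = 55; …; p_{11} = 2581; p_{12} = 5632; p_{13} = 12176; p_{14} = 26491.

26491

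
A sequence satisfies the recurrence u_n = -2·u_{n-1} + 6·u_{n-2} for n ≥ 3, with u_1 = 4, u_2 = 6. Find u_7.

Iterate the recurrence:
u_3 = 12  u_4 = 12  u_5 = 48  u_6 = -24  u_7 = 336.

336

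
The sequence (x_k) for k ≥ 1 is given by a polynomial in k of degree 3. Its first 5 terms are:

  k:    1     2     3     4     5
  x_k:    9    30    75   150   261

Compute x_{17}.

1st diffs: 21, 45, 75, 111.
2nd diffs: 24, 30, 36.
3rd diffs: 6, 6 (constant).
So x_k = k^3 + 6k^2 - 4k + 6.
Evaluating at k = 17 gives x_{17} = 6585.

6585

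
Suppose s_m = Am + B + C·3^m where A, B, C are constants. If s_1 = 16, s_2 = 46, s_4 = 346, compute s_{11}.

At m = 1, 2, 4: A + B + 3C = 16; 2A + B + 9C = 46; 4A + B + 81C = 346.
Subtracting the first from the second: A + 6C = 30.
Subtracting the second from the third: 2A + 72C = 300.
Solving: C = 4, A = 6, then B = -2.
Therefore s_{11} = 66 + (-2) + 4·177147 = 708652.

708652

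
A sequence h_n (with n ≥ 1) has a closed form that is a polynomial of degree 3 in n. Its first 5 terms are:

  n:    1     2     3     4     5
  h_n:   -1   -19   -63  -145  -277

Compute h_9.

1st diffs: -18, -44, -82, -132.
2nd diffs: -26, -38, -50.
3rd diffs: -12, -12 (constant).
So h_n = -2n^3 - n^2 - n + 3.
Evaluating at n = 9 gives h_9 = -1545.

-1545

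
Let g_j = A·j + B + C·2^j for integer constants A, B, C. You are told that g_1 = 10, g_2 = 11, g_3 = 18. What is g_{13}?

24520

Write the equations: A + B + 2C = 10; 2A + B + 4C = 11; 3A + B + 8C = 18.
Subtracting the first from the second: A + 2C = 1.
Subtracting the second from the third: A + 4C = 7.
Solving: C = 3, A = -5, then B = 9.
So g_j = -5·j + 9 + 3·2^j; at j=13 this is 24520.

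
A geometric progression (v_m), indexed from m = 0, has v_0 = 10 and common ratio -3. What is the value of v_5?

v_m = 10·(-3)^(m-0).
v_5 = 10·(-3)^5 = -2430.

-2430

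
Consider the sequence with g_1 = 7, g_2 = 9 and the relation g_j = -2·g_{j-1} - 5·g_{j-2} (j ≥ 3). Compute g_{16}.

-333259

Iterate the recurrence:
g_3 = -53; g_4 = 61; g_5 = 143; …; g_{13} = -97; g_{14} = 332289; g_{15} = -664093; g_{16} = -333259.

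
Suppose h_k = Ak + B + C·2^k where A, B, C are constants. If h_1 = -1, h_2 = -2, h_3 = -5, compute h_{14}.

The three given values yield: A + B + 2C = -1; 2A + B + 4C = -2; 3A + B + 8C = -5.
Subtracting the first from the second: A + 2C = -1.
Subtracting the second from the third: A + 4C = -3.
Solving: C = -1, A = 1, then B = 0.
So h_k = 1·k + 0 + (-1)·2^k; at k=14 this is -16370.

-16370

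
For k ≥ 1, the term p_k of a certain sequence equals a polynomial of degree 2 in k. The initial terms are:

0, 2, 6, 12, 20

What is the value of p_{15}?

210

1st diffs: 2, 4, 6, 8.
2nd diffs: 2, 2, 2 (constant).
Newton forward-difference form: p_k = 2·C(k-1,1) + 2·C(k-1,2).
At k = 15: k-1 = 14, so p_{15} = 28 + 182 = 210.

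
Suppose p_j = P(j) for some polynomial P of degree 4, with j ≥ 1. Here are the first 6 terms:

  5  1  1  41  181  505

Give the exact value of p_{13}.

20021

1st diffs: -4, 0, 40, 140, 324.
2nd diffs: 4, 40, 100, 184.
3rd diffs: 36, 60, 84.
4th diffs: 24, 24 (constant).
Newton forward-difference form: p_j = 5 + (-4)·C(j-1,1) + 4·C(j-1,2) + 36·C(j-1,3) + 24·C(j-1,4).
At j = 13: j-1 = 12, so p_{13} = 5 - 48 + 264 + 7920 + 11880 = 20021.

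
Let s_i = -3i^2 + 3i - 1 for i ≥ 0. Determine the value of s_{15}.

s_{15} = -3·15^2 + 3·15 - 1 = -631.

-631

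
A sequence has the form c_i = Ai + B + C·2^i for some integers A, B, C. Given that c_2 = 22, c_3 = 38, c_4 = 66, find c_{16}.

The three given values yield: 2A + B + 4C = 22; 3A + B + 8C = 38; 4A + B + 16C = 66.
Subtracting the first from the second: A + 4C = 16.
Subtracting the second from the third: A + 8C = 28.
Solving: C = 3, A = 4, then B = 2.
Hence c_{16} = 4·16 + 2 + 3·65536 = 196674.

196674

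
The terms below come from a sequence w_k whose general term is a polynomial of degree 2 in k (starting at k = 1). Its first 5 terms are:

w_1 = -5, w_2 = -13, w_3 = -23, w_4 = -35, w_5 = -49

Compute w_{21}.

-545

1st diffs: -8, -10, -12, -14.
2nd diffs: -2, -2, -2 (constant).
So w_k = -k^2 - 5k + 1.
Evaluating at k = 21 gives w_{21} = -545.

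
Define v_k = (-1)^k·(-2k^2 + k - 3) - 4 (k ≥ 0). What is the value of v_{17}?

(-1)^17 = -1; -2k^2 + k - 3 at k=17 is -564; so v_{17} = 560.

560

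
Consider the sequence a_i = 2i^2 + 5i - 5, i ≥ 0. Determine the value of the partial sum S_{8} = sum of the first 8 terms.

380

Over i = 0..7: Σi = 28, Σi² = 140.
Total = (2)·140 + (5)·28 + (-5)·8 = 380.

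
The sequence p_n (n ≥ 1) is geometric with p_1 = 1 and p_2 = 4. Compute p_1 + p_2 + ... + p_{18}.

Common ratio r = 4.
p_n = 1·4^(n-1).
S = 1·(4^18 - 1)/(4 - 1) = 1·(68719476736 - 1)/(3) = 22906492245.

22906492245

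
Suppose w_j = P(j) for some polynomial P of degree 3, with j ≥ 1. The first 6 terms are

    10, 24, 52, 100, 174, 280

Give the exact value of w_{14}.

3000

1st diffs: 14, 28, 48, 74, 106.
2nd diffs: 14, 20, 26, 32.
3rd diffs: 6, 6, 6 (constant).
Newton forward-difference form: w_j = 10 + 14·C(j-1,1) + 14·C(j-1,2) + 6·C(j-1,3).
At j = 14: j-1 = 13, so w_{14} = 10 + 182 + 1092 + 1716 = 3000.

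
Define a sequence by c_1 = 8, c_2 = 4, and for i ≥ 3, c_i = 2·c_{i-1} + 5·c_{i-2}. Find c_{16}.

Compute successive terms:
c_3 = 48; c_4 = 116; c_5 = 472; …; c_{13} = 9036152; c_{14} = 31168084; c_{15} = 107516928; c_{16} = 370874276.

370874276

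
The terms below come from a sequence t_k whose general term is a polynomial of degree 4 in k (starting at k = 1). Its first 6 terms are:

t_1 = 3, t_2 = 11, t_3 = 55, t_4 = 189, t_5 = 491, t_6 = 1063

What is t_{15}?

47071

1st diffs: 8, 44, 134, 302, 572.
2nd diffs: 36, 90, 168, 270.
3rd diffs: 54, 78, 102.
4th diffs: 24, 24 (constant).
Newton forward-difference form: t_k = 3 + 8·C(k-1,1) + 36·C(k-1,2) + 54·C(k-1,3) + 24·C(k-1,4).
At k = 15: k-1 = 14, so t_{15} = 3 + 112 + 3276 + 19656 + 24024 = 47071.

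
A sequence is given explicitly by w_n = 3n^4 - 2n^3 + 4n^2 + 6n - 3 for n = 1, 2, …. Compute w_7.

w_7 = 3·7^4 - 2·7^3 + 4·7^2 + 6·7 - 3 = 6752.

6752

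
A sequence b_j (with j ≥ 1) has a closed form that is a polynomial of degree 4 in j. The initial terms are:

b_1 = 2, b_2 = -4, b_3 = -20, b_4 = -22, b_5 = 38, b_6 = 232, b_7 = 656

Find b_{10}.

1st diffs: -6, -16, -2, 60, 194, 424.
2nd diffs: -10, 14, 62, 134, 230.
3rd diffs: 24, 48, 72, 96.
4th diffs: 24, 24, 24 (constant).
Newton forward-difference form: b_j = 2 + (-6)·C(j-1,1) + (-10)·C(j-1,2) + 24·C(j-1,3) + 24·C(j-1,4).
At j = 10: j-1 = 9, so b_{10} = 2 - 54 - 360 + 2016 + 3024 = 4628.

4628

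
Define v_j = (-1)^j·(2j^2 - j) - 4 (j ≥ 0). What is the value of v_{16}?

(-1)^16 = 1; 2j^2 - j at j=16 is 496; so v_{16} = 492.

492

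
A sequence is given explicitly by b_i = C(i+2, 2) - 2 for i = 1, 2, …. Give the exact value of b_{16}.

151

C(18, 2) = 153, so b_{16} = 151.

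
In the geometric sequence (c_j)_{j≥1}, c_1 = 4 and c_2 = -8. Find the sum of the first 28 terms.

-357913940

Common ratio r = -2.
c_j = 4·(-2)^(j-1).
S = 4·((-2)^28 - 1)/(-2 - 1) = 4·(268435456 - 1)/(-3) = -357913940.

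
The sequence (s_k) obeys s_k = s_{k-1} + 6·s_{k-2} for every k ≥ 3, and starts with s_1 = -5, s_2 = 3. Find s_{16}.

-19970505

Applying the relation repeatedly:
s_3 = -27  s_4 = -9  s_5 = -171  …  s_{13} = -758763  s_{14} = -2202561  s_{15} = -6755139  s_{16} = -19970505.
(Characteristic roots are 3 and -2.)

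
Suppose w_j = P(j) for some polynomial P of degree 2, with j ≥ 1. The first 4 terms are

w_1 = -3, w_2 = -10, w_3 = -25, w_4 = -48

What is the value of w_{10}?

1st diffs: -7, -15, -23.
2nd diffs: -8, -8 (constant).
So w_j = -4j^2 + 5j - 4.
Evaluating at j = 10 gives w_{10} = -354.

-354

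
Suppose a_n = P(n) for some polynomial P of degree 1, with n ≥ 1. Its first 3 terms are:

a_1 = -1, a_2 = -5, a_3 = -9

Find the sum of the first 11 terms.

-231

1st diffs: -4, -4 (constant).
So a_n = -4n + 3.
Continuing: …, -13, -17, -21, -25, …, a_{11} = -41.
Summing n = 1..11 (11 terms) gives -231.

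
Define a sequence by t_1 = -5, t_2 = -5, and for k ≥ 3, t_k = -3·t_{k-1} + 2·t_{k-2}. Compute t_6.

-305

Applying the relation repeatedly:
t_3 = 5; t_4 = -25; t_5 = 85; t_6 = -305.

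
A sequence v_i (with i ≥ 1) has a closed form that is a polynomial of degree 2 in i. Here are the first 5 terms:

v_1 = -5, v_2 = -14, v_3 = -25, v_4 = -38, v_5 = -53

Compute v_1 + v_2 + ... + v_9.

-537

1st diffs: -9, -11, -13, -15.
2nd diffs: -2, -2, -2 (constant).
Newton forward-difference form: v_i = -5 + (-9)·C(i-1,1) + (-2)·C(i-1,2).
Continuing: -70, -89, -110, -133.
Summing i = 1..9 (9 terms) gives -537.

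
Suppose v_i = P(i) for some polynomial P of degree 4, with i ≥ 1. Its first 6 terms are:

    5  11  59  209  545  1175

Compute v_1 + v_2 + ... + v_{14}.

1st diffs: 6, 48, 150, 336, 630.
2nd diffs: 42, 102, 186, 294.
3rd diffs: 60, 84, 108.
4th diffs: 24, 24 (constant).
Newton forward-difference form: v_i = 5 + 6·C(i-1,1) + 42·C(i-1,2) + 60·C(i-1,3) + 24·C(i-1,4).
Continuing: …, 2231, 3869, 6269, 9635, …, v_{14} = 37679.
Summing i = 1..14 (14 terms) gives 124012.

124012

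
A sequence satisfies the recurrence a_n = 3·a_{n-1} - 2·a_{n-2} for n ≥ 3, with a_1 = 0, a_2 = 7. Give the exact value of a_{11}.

7161

Iterate the recurrence:
a_3 = 21  a_4 = 49  a_5 = 105  a_6 = 217  a_7 = 441  a_8 = 889  a_9 = 1785  a_{10} = 3577  a_{11} = 7161.
(Characteristic roots are 2 and 1.)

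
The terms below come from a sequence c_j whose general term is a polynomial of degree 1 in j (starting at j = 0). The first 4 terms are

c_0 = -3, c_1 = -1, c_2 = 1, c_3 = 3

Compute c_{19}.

1st diffs: 2, 2, 2 (constant).
So c_j = 2j - 3.
Evaluating at j = 19 gives c_{19} = 35.

35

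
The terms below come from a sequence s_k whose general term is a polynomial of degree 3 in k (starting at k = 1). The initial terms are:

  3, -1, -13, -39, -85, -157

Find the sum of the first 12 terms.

-4958

1st diffs: -4, -12, -26, -46, -72.
2nd diffs: -8, -14, -20, -26.
3rd diffs: -6, -6, -6 (constant).
So s_k = -k^3 + 2k^2 - 3k + 5.
Continuing: …, -261, -403, -589, -825, …, s_{12} = -1471.
Summing k = 1..12 (12 terms) gives -4958.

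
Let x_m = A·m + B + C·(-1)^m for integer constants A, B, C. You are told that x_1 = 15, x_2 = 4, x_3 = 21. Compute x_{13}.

Write the equations: A + B - C = 15; 2A + B + C = 4; 3A + B - C = 21.
Subtracting the first from the second: A + 2C = -11.
Subtracting the second from the third: A - 2C = 17.
Solving: C = -7, A = 3, then B = 5.
Therefore x_{13} = 39 + 5 + (-7)·(-1) = 51.

51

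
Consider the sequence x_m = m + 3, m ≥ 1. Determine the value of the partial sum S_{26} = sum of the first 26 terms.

Over m = 1..26: Σm = 351.
Total = (1)·351 + (3)·26 = 429.

429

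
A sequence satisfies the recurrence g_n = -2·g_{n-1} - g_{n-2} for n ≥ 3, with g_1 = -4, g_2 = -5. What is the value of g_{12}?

-95

Step forward from the initial values:
g_3 = 14, g_4 = -23, g_5 = 32, g_6 = -41, g_7 = 50, g_8 = -59, g_9 = 68, g_{10} = -77, g_{11} = 86, g_{12} = -95.
(Characteristic roots are -1 and -1.)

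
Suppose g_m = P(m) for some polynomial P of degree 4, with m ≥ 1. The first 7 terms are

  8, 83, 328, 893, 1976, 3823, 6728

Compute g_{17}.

192968

1st diffs: 75, 245, 565, 1083, 1847, 2905.
2nd diffs: 170, 320, 518, 764, 1058.
3rd diffs: 150, 198, 246, 294.
4th diffs: 48, 48, 48 (constant).
Newton forward-difference form: g_m = 8 + 75·C(m-1,1) + 170·C(m-1,2) + 150·C(m-1,3) + 48·C(m-1,4).
At m = 17: m-1 = 16, so g_{17} = 8 + 1200 + 20400 + 84000 + 87360 = 192968.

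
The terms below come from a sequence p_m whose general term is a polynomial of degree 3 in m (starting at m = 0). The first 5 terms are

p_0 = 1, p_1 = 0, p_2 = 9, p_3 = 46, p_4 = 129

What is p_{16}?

11265

1st diffs: -1, 9, 37, 83.
2nd diffs: 10, 28, 46.
3rd diffs: 18, 18 (constant).
So p_m = 3m^3 - 4m^2 + 1.
Evaluating at m = 16 gives p_{16} = 11265.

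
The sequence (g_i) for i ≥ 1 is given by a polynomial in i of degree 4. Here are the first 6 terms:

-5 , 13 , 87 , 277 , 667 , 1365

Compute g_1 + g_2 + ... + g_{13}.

1st diffs: 18, 74, 190, 390, 698.
2nd diffs: 56, 116, 200, 308.
3rd diffs: 60, 84, 108.
4th diffs: 24, 24 (constant).
Newton forward-difference form: g_i = -5 + 18·C(i-1,1) + 56·C(i-1,2) + 60·C(i-1,3) + 24·C(i-1,4).
Continuing: …, 2503, 4237, 6747, 10237, …, g_{13} = 28987.
Summing i = 1..13 (13 terms) gives 91143.

91143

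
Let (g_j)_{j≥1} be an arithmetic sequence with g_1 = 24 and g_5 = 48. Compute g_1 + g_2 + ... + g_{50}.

Common difference d = (48 - 24) / (5 - 1) = 6.
g_j = 24 + (j - 1)·6.
g_{50} = 318; S = 50·(24 + 318)/2 = 8550.

8550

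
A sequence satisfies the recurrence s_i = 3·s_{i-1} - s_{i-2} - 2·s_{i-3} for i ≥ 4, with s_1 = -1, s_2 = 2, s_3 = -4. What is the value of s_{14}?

Compute successive terms:
s_4 = -12, s_5 = -36, s_6 = -88, …, s_{11} = -4324, s_{12} = -8952, s_{13} = -18396, s_{14} = -37588.

-37588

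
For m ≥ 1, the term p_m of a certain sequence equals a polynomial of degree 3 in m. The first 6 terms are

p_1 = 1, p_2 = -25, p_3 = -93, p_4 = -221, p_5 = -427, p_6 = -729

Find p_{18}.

1st diffs: -26, -68, -128, -206, -302.
2nd diffs: -42, -60, -78, -96.
3rd diffs: -18, -18, -18 (constant).
Newton forward-difference form: p_m = 1 + (-26)·C(m-1,1) + (-42)·C(m-1,2) + (-18)·C(m-1,3).
At m = 18: m-1 = 17, so p_{18} = 1 - 442 - 5712 - 12240 = -18393.

-18393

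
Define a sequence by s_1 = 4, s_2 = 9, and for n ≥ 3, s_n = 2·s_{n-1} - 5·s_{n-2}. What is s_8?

811

Iterate the recurrence:
s_3 = -2, s_4 = -49, s_5 = -88, s_6 = 69, s_7 = 578, s_8 = 811.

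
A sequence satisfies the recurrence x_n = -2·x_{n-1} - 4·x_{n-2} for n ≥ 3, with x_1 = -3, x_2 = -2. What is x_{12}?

Applying the relation repeatedly:
x_3 = 16; x_4 = -24; x_5 = -16; x_6 = 128; x_7 = -192; x_8 = -128; x_9 = 1024; x_{10} = -1536; x_{11} = -1024; x_{12} = 8192.

8192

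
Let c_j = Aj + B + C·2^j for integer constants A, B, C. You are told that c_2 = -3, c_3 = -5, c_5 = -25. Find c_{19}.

-524253

The three given values yield: 2A + B + 4C = -3; 3A + B + 8C = -5; 5A + B + 32C = -25.
Subtracting the first from the second: A + 4C = -2.
Subtracting the second from the third: 2A + 24C = -20.
Solving: C = -1, A = 2, then B = -3.
Therefore c_{19} = 38 + (-3) + (-1)·524288 = -524253.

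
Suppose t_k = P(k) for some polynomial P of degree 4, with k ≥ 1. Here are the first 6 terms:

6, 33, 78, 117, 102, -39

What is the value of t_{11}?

-6834

1st diffs: 27, 45, 39, -15, -141.
2nd diffs: 18, -6, -54, -126.
3rd diffs: -24, -48, -72.
4th diffs: -24, -24 (constant).
Newton forward-difference form: t_k = 6 + 27·C(k-1,1) + 18·C(k-1,2) + (-24)·C(k-1,3) + (-24)·C(k-1,4).
At k = 11: k-1 = 10, so t_{11} = 6 + 270 + 810 - 2880 - 5040 = -6834.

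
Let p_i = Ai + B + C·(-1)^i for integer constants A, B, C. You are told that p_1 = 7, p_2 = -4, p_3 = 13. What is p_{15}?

49

Plug in i = 1, 2, 3: A + B - C = 7; 2A + B + C = -4; 3A + B - C = 13.
Subtracting the first from the second: A + 2C = -11.
Subtracting the second from the third: A - 2C = 17.
Solving: C = -7, A = 3, then B = -3.
So p_i = 3·i + (-3) + (-7)·(-1)^i; at i=15 this is 49.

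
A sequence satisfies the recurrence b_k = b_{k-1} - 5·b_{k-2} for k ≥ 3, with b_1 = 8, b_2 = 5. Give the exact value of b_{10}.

9740

Step forward from the initial values:
b_3 = -35;  b_4 = -60;  b_5 = 115;  b_6 = 415;  b_7 = -160;  b_8 = -2235;  b_9 = -1435;  b_{10} = 9740.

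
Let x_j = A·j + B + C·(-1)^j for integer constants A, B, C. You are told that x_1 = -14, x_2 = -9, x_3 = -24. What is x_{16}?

-79

At j = 1, 2, 3: A + B - C = -14; 2A + B + C = -9; 3A + B - C = -24.
Subtracting the first from the second: A + 2C = 5.
Subtracting the second from the third: A - 2C = -15.
Solving: C = 5, A = -5, then B = -4.
Therefore x_{16} = -80 + (-4) + 5·1 = -79.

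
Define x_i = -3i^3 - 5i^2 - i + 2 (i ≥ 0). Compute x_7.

x_7 = -3·7^3 - 5·7^2 - 1·7 + 2 = -1279.

-1279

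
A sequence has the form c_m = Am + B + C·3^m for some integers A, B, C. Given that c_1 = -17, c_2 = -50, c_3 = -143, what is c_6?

Write the equations: A + B + 3C = -17; 2A + B + 9C = -50; 3A + B + 27C = -143.
Subtracting the first from the second: A + 6C = -33.
Subtracting the second from the third: A + 18C = -93.
Solving: C = -5, A = -3, then B = 1.
Hence c_6 = -3·6 + 1 + (-5)·729 = -3662.

-3662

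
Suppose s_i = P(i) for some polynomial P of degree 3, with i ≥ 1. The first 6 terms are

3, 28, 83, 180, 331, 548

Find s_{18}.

1st diffs: 25, 55, 97, 151, 217.
2nd diffs: 30, 42, 54, 66.
3rd diffs: 12, 12, 12 (constant).
Newton forward-difference form: s_i = 3 + 25·C(i-1,1) + 30·C(i-1,2) + 12·C(i-1,3).
At i = 18: i-1 = 17, so s_{18} = 3 + 425 + 4080 + 8160 = 12668.

12668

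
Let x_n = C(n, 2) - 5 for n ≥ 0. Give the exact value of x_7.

16

C(7, 2) = 21, so x_7 = 16.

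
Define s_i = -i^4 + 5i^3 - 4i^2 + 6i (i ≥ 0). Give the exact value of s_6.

s_6 = -1·6^4 + 5·6^3 - 4·6^2 + 6·6 = -324.

-324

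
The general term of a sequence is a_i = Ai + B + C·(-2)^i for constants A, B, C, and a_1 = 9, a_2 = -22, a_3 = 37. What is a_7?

633

At i = 1, 2, 3: A + B - 2C = 9; 2A + B + 4C = -22; 3A + B - 8C = 37.
Subtracting the first from the second: A + 6C = -31.
Subtracting the second from the third: A - 12C = 59.
Solving: C = -5, A = -1, then B = 0.
Hence a_7 = -1·7 + 0 + (-5)·(-128) = 633.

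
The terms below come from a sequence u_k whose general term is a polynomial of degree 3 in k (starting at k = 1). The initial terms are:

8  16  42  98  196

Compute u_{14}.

1st diffs: 8, 26, 56, 98.
2nd diffs: 18, 30, 42.
3rd diffs: 12, 12 (constant).
So u_k = 2k^3 - 3k^2 + 3k + 6.
Evaluating at k = 14 gives u_{14} = 4948.

4948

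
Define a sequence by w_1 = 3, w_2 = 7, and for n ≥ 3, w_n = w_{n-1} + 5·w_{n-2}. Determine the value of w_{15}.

Applying the relation repeatedly:
w_3 = 22; w_4 = 57; w_5 = 167; …; w_{12} = 216212; w_{13} = 604347; w_{14} = 1685407; w_{15} = 4707142.

4707142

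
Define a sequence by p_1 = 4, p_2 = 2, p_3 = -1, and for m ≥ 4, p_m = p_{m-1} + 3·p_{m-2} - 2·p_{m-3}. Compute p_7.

-41

Compute successive terms:
p_4 = -3  p_5 = -10  p_6 = -17  p_7 = -41.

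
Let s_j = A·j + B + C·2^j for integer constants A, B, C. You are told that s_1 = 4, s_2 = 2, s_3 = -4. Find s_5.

-48

The three given values yield: A + B + 2C = 4; 2A + B + 4C = 2; 3A + B + 8C = -4.
Subtracting the first from the second: A + 2C = -2.
Subtracting the second from the third: A + 4C = -6.
Solving: C = -2, A = 2, then B = 6.
Hence s_5 = 2·5 + 6 + (-2)·32 = -48.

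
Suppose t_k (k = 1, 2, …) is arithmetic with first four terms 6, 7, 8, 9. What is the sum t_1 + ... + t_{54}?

1755

Common difference d = 1.
t_k = 6 + (k - 1)·1.
t_{54} = 59; S = 54·(6 + 59)/2 = 1755.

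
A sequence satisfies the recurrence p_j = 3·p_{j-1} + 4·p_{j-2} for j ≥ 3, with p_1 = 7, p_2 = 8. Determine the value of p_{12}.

Compute successive terms:
p_3 = 52;  p_4 = 188;  p_5 = 772;  p_6 = 3068;  p_7 = 12292;  p_8 = 49148;  p_9 = 196612;  p_{10} = 786428;  p_{11} = 3145732;  p_{12} = 12582908.
(Characteristic roots are 4 and -1.)

12582908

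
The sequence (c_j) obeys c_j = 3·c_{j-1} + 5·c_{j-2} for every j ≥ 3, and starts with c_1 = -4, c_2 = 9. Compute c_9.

74963

Compute successive terms:
c_3 = 7;  c_4 = 66;  c_5 = 233;  c_6 = 1029;  c_7 = 4252;  c_8 = 17901;  c_9 = 74963.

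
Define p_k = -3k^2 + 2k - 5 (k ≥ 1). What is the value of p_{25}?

p_{25} = -3·25^2 + 2·25 - 5 = -1830.

-1830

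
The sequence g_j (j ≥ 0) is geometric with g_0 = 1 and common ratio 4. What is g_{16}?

g_j = 1·4^(j-0).
g_{16} = 1·4^16 = 4294967296.

4294967296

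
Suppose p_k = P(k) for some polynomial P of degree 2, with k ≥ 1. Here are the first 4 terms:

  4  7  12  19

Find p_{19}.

364

1st diffs: 3, 5, 7.
2nd diffs: 2, 2 (constant).
Newton forward-difference form: p_k = 4 + 3·C(k-1,1) + 2·C(k-1,2).
At k = 19: k-1 = 18, so p_{19} = 4 + 54 + 306 = 364.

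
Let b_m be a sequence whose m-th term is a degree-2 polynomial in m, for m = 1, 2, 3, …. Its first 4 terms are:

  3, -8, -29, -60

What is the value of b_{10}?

1st diffs: -11, -21, -31.
2nd diffs: -10, -10 (constant).
So b_m = -5m^2 + 4m + 4.
Evaluating at m = 10 gives b_{10} = -456.

-456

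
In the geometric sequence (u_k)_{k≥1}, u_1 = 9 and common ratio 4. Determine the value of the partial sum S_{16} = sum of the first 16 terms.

12884901885

u_k = 9·4^(k-1).
S = 9·(4^16 - 1)/(4 - 1) = 9·(4294967296 - 1)/(3) = 12884901885.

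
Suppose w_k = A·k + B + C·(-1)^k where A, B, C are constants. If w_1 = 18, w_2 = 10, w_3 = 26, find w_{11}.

Write the equations: A + B - C = 18; 2A + B + C = 10; 3A + B - C = 26.
Subtracting the first from the second: A + 2C = -8.
Subtracting the second from the third: A - 2C = 16.
Solving: C = -6, A = 4, then B = 8.
Therefore w_{11} = 44 + 8 + (-6)·(-1) = 58.

58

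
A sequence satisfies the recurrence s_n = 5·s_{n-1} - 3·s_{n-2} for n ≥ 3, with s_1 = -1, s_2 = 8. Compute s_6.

3557

Compute successive terms:
s_3 = 43; s_4 = 191; s_5 = 826; s_6 = 3557.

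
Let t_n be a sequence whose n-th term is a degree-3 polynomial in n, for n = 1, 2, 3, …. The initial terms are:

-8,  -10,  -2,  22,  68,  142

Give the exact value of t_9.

1st diffs: -2, 8, 24, 46, 74.
2nd diffs: 10, 16, 22, 28.
3rd diffs: 6, 6, 6 (constant).
Newton forward-difference form: t_n = -8 + (-2)·C(n-1,1) + 10·C(n-1,2) + 6·C(n-1,3).
At n = 9: n-1 = 8, so t_9 = -8 - 16 + 280 + 336 = 592.

592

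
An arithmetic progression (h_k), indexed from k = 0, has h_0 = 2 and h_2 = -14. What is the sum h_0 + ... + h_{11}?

-504

Common difference d = (-14 - 2) / (2 - 0) = -8.
h_k = 2 + (k - 0)·(-8).
h_{11} = -86; S = 12·(2 + (-86))/2 = -504.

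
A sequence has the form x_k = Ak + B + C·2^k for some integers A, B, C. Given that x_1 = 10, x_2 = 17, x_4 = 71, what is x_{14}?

81881

The three given values yield: A + B + 2C = 10; 2A + B + 4C = 17; 4A + B + 16C = 71.
Subtracting the first from the second: A + 2C = 7.
Subtracting the second from the third: 2A + 12C = 54.
Solving: C = 5, A = -3, then B = 3.
Hence x_{14} = -3·14 + 3 + 5·16384 = 81881.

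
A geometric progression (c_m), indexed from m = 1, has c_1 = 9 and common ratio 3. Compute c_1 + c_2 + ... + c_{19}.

5230176597

c_m = 9·3^(m-1).
S = 9·(3^19 - 1)/(3 - 1) = 9·(1162261467 - 1)/(2) = 5230176597.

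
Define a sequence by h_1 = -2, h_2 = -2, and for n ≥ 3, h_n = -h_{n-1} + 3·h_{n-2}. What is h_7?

h_3 = -4  h_4 = -2  h_5 = -10  h_6 = 4  h_7 = -34.

-34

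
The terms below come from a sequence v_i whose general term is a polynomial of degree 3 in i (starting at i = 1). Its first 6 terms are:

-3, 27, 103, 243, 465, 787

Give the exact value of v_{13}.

7353

1st diffs: 30, 76, 140, 222, 322.
2nd diffs: 46, 64, 82, 100.
3rd diffs: 18, 18, 18 (constant).
Newton forward-difference form: v_i = -3 + 30·C(i-1,1) + 46·C(i-1,2) + 18·C(i-1,3).
At i = 13: i-1 = 12, so v_{13} = -3 + 360 + 3036 + 3960 = 7353.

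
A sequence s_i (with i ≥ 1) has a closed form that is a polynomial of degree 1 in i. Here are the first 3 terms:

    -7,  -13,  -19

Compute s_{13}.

1st diffs: -6, -6 (constant).
So s_i = -6i - 1.
Evaluating at i = 13 gives s_{13} = -79.

-79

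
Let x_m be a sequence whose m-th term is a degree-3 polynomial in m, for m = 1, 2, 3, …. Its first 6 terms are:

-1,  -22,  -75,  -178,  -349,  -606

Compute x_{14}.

-7918

1st diffs: -21, -53, -103, -171, -257.
2nd diffs: -32, -50, -68, -86.
3rd diffs: -18, -18, -18 (constant).
So x_m = -3m^3 + 2m^2 - 6m + 6.
Evaluating at m = 14 gives x_{14} = -7918.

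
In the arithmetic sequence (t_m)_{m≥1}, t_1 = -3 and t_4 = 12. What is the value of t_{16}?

72

Common difference d = (12 - (-3)) / (4 - 1) = 5.
t_m = -3 + (m - 1)·5.
t_{16} = -3 + 15·5 = 72.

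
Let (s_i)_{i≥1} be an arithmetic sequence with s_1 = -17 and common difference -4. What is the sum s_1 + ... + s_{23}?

-1403

s_i = -17 + (i - 1)·(-4).
s_{23} = -105; S = 23·(-17 + (-105))/2 = -1403.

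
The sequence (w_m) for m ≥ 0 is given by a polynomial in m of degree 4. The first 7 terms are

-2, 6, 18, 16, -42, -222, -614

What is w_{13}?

1st diffs: 8, 12, -2, -58, -180, -392.
2nd diffs: 4, -14, -56, -122, -212.
3rd diffs: -18, -42, -66, -90.
4th diffs: -24, -24, -24 (constant).
Newton forward-difference form: w_m = -2 + 8·C(m,1) + 4·C(m,2) + (-18)·C(m,3) + (-24)·C(m,4).
At m = 13: m = 13, so w_{13} = -2 + 104 + 312 - 5148 - 17160 = -21894.

-21894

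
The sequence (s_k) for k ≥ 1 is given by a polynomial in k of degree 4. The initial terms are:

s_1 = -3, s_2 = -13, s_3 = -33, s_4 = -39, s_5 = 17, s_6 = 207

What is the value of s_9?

1st diffs: -10, -20, -6, 56, 190.
2nd diffs: -10, 14, 62, 134.
3rd diffs: 24, 48, 72.
4th diffs: 24, 24 (constant).
So s_k = k^4 - 6k^3 + 6k^2 - k - 3.
Evaluating at k = 9 gives s_9 = 2661.

2661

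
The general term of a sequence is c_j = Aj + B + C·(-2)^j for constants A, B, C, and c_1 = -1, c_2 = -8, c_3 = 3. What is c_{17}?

131053

Plug in j = 1, 2, 3: A + B - 2C = -1; 2A + B + 4C = -8; 3A + B - 8C = 3.
Subtracting the first from the second: A + 6C = -7.
Subtracting the second from the third: A - 12C = 11.
Solving: C = -1, A = -1, then B = -2.
Therefore c_{17} = -17 + (-2) + (-1)·(-131072) = 131053.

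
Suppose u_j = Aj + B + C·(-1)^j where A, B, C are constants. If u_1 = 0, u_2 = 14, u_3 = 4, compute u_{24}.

Write the equations: A + B - C = 0; 2A + B + C = 14; 3A + B - C = 4.
Subtracting the first from the second: A + 2C = 14.
Subtracting the second from the third: A - 2C = -10.
Solving: C = 6, A = 2, then B = 4.
Therefore u_{24} = 48 + 4 + 6·1 = 58.

58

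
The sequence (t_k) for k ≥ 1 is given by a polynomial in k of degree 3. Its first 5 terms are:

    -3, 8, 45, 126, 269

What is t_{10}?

2544

1st diffs: 11, 37, 81, 143.
2nd diffs: 26, 44, 62.
3rd diffs: 18, 18 (constant).
So t_k = 3k^3 - 5k^2 + 5k - 6.
Evaluating at k = 10 gives t_{10} = 2544.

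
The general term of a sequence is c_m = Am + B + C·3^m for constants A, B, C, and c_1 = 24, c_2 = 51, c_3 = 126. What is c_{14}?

19131927

At m = 1, 2, 3: A + B + 3C = 24; 2A + B + 9C = 51; 3A + B + 27C = 126.
Subtracting the first from the second: A + 6C = 27.
Subtracting the second from the third: A + 18C = 75.
Solving: C = 4, A = 3, then B = 9.
So c_m = 3·m + 9 + 4·3^m; at m=14 this is 19131927.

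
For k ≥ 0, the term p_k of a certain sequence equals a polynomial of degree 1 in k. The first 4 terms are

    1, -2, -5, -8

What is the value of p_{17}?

-50

1st diffs: -3, -3, -3 (constant).
So p_k = -3k + 1.
Evaluating at k = 17 gives p_{17} = -50.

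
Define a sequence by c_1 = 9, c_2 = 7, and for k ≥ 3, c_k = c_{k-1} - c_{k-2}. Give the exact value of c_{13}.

Applying the relation repeatedly:
c_3 = -2, c_4 = -9, c_5 = -7, …, c_{10} = -9, c_{11} = -7, c_{12} = 2, c_{13} = 9.

9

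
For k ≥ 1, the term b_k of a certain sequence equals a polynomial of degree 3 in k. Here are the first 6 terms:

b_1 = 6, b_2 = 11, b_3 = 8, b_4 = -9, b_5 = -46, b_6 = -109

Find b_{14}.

1st diffs: 5, -3, -17, -37, -63.
2nd diffs: -8, -14, -20, -26.
3rd diffs: -6, -6, -6 (constant).
So b_k = -k^3 + 2k^2 + 6k - 1.
Evaluating at k = 14 gives b_{14} = -2269.

-2269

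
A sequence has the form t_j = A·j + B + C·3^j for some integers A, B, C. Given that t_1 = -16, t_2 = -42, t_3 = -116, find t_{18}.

-1549681994

Plug in j = 1, 2, 3: A + B + 3C = -16; 2A + B + 9C = -42; 3A + B + 27C = -116.
Subtracting the first from the second: A + 6C = -26.
Subtracting the second from the third: A + 18C = -74.
Solving: C = -4, A = -2, then B = -2.
So t_j = -2·j + (-2) + (-4)·3^j; at j=18 this is -1549681994.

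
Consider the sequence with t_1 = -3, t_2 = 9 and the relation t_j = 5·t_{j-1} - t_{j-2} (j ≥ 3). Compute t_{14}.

1473064569

Iterate the recurrence:
t_3 = 48;  t_4 = 231;  t_5 = 1107;  …;  t_{11} = 13392603;  t_{12} = 64167816;  t_{13} = 307446477;  t_{14} = 1473064569.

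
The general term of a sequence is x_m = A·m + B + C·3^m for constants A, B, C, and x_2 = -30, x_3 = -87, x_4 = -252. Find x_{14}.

-14348946

Plug in m = 2, 3, 4: 2A + B + 9C = -30; 3A + B + 27C = -87; 4A + B + 81C = -252.
Subtracting the first from the second: A + 18C = -57.
Subtracting the second from the third: A + 54C = -165.
Solving: C = -3, A = -3, then B = 3.
Therefore x_{14} = -42 + 3 + (-3)·4782969 = -14348946.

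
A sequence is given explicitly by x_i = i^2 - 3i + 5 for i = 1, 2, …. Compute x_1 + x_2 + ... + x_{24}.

4120

Over i = 1..24: Σi = 300, Σi² = 4900.
Total = (1)·4900 + (-3)·300 + (5)·24 = 4120.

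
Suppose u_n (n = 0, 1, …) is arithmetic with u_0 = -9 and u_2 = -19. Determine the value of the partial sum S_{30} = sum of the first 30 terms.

Common difference d = (-19 - (-9)) / (2 - 0) = -5.
u_n = -9 + (n - 0)·(-5).
u_{29} = -154; S = 30·(-9 + (-154))/2 = -2445.

-2445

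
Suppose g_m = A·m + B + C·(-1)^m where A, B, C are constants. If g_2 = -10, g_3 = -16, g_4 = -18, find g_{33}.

-136

Write the equations: 2A + B + C = -10; 3A + B - C = -16; 4A + B + C = -18.
Subtracting the first from the second: A - 2C = -6.
Subtracting the second from the third: A + 2C = -2.
Solving: C = 1, A = -4, then B = -3.
Therefore g_{33} = -132 + (-3) + 1·(-1) = -136.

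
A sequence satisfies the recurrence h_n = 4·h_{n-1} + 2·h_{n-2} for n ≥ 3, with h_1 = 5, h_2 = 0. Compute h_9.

h_3 = 10;  h_4 = 40;  h_5 = 180;  h_6 = 800;  h_7 = 3560;  h_8 = 15840;  h_9 = 70480.

70480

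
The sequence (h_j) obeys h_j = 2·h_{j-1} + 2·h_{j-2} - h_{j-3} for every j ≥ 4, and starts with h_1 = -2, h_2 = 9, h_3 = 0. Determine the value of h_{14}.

Compute successive terms:
h_4 = 20, h_5 = 31, h_6 = 102, …, h_{11} = 11823, h_{12} = 30974, h_{13} = 81070, h_{14} = 212265.

212265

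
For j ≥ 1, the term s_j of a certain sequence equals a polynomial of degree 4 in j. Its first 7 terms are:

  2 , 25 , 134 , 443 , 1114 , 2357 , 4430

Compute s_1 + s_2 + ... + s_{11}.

75273

1st diffs: 23, 109, 309, 671, 1243, 2073.
2nd diffs: 86, 200, 362, 572, 830.
3rd diffs: 114, 162, 210, 258.
4th diffs: 48, 48, 48 (constant).
Newton forward-difference form: s_j = 2 + 23·C(j-1,1) + 86·C(j-1,2) + 114·C(j-1,3) + 48·C(j-1,4).
Continuing: 7639, 12338, 18929, 27862.
Summing j = 1..11 (11 terms) gives 75273.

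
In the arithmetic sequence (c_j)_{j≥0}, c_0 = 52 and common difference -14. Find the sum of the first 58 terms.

c_j = 52 + (j - 0)·(-14).
c_{57} = -746; S = 58·(52 + (-746))/2 = -20126.

-20126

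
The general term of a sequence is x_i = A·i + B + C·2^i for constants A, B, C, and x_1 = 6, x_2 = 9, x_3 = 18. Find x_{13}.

24540

The three given values yield: A + B + 2C = 6; 2A + B + 4C = 9; 3A + B + 8C = 18.
Subtracting the first from the second: A + 2C = 3.
Subtracting the second from the third: A + 4C = 9.
Solving: C = 3, A = -3, then B = 3.
So x_i = -3·i + 3 + 3·2^i; at i=13 this is 24540.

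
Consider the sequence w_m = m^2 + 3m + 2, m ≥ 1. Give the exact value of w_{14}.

w_{14} = 1·14^2 + 3·14 + 2 = 240.

240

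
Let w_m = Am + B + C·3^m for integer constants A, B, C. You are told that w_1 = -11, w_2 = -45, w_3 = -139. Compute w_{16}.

At m = 1, 2, 3: A + B + 3C = -11; 2A + B + 9C = -45; 3A + B + 27C = -139.
Subtracting the first from the second: A + 6C = -34.
Subtracting the second from the third: A + 18C = -94.
Solving: C = -5, A = -4, then B = 8.
Hence w_{16} = -4·16 + 8 + (-5)·43046721 = -215233661.

-215233661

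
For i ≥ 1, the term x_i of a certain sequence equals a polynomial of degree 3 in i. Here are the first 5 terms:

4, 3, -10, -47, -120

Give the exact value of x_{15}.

1st diffs: -1, -13, -37, -73.
2nd diffs: -12, -24, -36.
3rd diffs: -12, -12 (constant).
Newton forward-difference form: x_i = 4 + (-1)·C(i-1,1) + (-12)·C(i-1,2) + (-12)·C(i-1,3).
At i = 15: i-1 = 14, so x_{15} = 4 - 14 - 1092 - 4368 = -5470.

-5470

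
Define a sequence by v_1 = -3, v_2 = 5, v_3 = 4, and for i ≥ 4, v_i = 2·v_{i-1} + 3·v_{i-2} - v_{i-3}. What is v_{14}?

962997

Iterate the recurrence:
v_4 = 26;  v_5 = 59;  v_6 = 192;  …;  v_{11} = 38974;  v_{12} = 113561;  v_{13} = 330644;  v_{14} = 962997.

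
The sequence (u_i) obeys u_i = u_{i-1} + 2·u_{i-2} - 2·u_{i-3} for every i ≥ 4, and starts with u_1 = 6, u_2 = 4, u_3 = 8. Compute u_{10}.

4

Applying the relation repeatedly:
u_4 = 4; u_5 = 12; u_6 = 4; u_7 = 20; u_8 = 4; u_9 = 36; u_{10} = 4.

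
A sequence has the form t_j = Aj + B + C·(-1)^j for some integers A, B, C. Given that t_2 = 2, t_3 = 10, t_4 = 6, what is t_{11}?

26

Plug in j = 2, 3, 4: 2A + B + C = 2; 3A + B - C = 10; 4A + B + C = 6.
Subtracting the first from the second: A - 2C = 8.
Subtracting the second from the third: A + 2C = -4.
Solving: C = -3, A = 2, then B = 1.
Hence t_{11} = 2·11 + 1 + (-3)·(-1) = 26.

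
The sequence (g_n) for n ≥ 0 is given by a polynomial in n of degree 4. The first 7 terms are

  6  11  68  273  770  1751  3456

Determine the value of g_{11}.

1st diffs: 5, 57, 205, 497, 981, 1705.
2nd diffs: 52, 148, 292, 484, 724.
3rd diffs: 96, 144, 192, 240.
4th diffs: 48, 48, 48 (constant).
Newton forward-difference form: g_n = 6 + 5·C(n,1) + 52·C(n,2) + 96·C(n,3) + 48·C(n,4).
At n = 11: n = 11, so g_{11} = 6 + 55 + 2860 + 15840 + 15840 = 34601.

34601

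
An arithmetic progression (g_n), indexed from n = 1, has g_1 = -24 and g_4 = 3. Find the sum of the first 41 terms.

6396

Common difference d = (3 - (-24)) / (4 - 1) = 9.
g_n = -24 + (n - 1)·9.
g_{41} = 336; S = 41·(-24 + 336)/2 = 6396.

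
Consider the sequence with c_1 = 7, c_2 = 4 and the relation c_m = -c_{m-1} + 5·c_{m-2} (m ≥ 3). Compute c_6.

-221

Compute successive terms:
c_3 = 31;  c_4 = -11;  c_5 = 166;  c_6 = -221.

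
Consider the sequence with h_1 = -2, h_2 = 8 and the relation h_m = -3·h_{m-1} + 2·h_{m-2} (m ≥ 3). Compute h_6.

h_3 = -28, h_4 = 100, h_5 = -356, h_6 = 1268.

1268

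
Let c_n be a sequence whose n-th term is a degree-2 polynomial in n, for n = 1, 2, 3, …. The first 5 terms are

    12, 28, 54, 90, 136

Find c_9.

420

1st diffs: 16, 26, 36, 46.
2nd diffs: 10, 10, 10 (constant).
So c_n = 5n^2 + n + 6.
Evaluating at n = 9 gives c_9 = 420.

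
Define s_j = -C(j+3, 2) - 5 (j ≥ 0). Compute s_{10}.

C(13, 2) = 78, so s_{10} = -83.

-83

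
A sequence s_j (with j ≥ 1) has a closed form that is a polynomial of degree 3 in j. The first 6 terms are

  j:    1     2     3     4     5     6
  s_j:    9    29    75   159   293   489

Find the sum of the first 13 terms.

17693

1st diffs: 20, 46, 84, 134, 196.
2nd diffs: 26, 38, 50, 62.
3rd diffs: 12, 12, 12 (constant).
So s_j = 2j^3 + j^2 + 3j + 3.
Continuing: …, 759, 1115, 1569, 2133, …, s_{13} = 4605.
Summing j = 1..13 (13 terms) gives 17693.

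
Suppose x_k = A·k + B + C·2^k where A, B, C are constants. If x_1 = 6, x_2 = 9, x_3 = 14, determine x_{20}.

1048599

At k = 1, 2, 3: A + B + 2C = 6; 2A + B + 4C = 9; 3A + B + 8C = 14.
Subtracting the first from the second: A + 2C = 3.
Subtracting the second from the third: A + 4C = 5.
Solving: C = 1, A = 1, then B = 3.
Hence x_{20} = 1·20 + 3 + 1·1048576 = 1048599.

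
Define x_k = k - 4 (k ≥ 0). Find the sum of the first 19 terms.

95

Over k = 0..18: Σk = 171.
Total = (1)·171 + (-4)·19 = 95.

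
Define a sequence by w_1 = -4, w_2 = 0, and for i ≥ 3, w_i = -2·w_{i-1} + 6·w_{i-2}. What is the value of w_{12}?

1880832

w_3 = -24, w_4 = 48, w_5 = -240, w_6 = 768, w_7 = -2976, w_8 = 10560, w_9 = -38976, w_{10} = 141312, w_{11} = -516480, w_{12} = 1880832.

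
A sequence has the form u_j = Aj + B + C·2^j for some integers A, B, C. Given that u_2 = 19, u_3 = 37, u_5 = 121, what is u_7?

At j = 2, 3, 5: 2A + B + 4C = 19; 3A + B + 8C = 37; 5A + B + 32C = 121.
Subtracting the first from the second: A + 4C = 18.
Subtracting the second from the third: 2A + 24C = 84.
Solving: C = 3, A = 6, then B = -5.
So u_j = 6·j + (-5) + 3·2^j; at j=7 this is 421.

421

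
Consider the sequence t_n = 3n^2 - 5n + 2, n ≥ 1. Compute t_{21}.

1220

t_{21} = 3·21^2 - 5·21 + 2 = 1220.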